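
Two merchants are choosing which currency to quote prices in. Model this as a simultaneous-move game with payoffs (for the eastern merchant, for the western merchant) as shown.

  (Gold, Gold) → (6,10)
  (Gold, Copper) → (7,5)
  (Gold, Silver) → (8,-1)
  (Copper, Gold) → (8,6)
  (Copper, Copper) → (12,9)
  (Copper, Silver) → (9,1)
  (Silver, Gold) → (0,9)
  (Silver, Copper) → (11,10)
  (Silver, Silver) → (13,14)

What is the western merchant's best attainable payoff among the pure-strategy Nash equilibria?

Both Copper is a pure NE (the eastern merchant: 12 ≥ 11; the western merchant: 9 ≥ 6). The western merchant gets 9.
Both Silver is a pure NE (the eastern merchant: 13 ≥ 9; the western merchant: 14 ≥ 10). The western merchant gets 14.
Every other cell has a profitable deviation for at least one player. Highest of {9, 14} is 14.

14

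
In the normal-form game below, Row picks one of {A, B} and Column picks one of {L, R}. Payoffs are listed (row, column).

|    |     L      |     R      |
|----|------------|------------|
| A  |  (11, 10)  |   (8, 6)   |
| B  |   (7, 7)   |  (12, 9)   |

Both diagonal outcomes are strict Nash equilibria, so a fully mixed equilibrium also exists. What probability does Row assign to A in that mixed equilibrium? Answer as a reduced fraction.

1/3

Row's mix p on A must make Column indifferent between L and R.
Column's payoff from L: 10p + 7(1−p). From R: 6p + 9(1−p).
Set equal: 4p = 2(1−p) → p = 2/6 = 1/3.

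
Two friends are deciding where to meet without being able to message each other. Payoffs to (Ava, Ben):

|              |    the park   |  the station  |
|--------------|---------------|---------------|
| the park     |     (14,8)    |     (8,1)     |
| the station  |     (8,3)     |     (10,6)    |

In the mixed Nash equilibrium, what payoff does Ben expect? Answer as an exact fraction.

Ava mixes with probability p on the park, chosen so Ben is indifferent: 8p + 3(1−p) = 1p + 6(1−p) gives p = 3/10.
Ben's expected payoff is 8·3/10 + 3·7/10 = 9/2.

9/2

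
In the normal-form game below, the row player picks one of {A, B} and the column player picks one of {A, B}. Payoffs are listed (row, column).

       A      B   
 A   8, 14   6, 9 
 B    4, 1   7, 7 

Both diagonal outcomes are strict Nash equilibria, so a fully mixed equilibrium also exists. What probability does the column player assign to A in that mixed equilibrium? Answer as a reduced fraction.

The column player's mix q on A must make the row player indifferent between A and B.
The row player's payoff from A: 8q + 6(1−q). From B: 4q + 7(1−q).
Set equal: 4q = 1(1−q) → q = 1/5.

1/5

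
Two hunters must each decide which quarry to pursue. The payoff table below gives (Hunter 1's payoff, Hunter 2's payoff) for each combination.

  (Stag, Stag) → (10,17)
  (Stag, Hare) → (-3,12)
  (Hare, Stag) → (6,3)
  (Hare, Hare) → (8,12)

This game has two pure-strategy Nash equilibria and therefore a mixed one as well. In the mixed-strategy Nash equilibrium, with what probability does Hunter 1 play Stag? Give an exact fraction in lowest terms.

Hunter 1's mix p on Stag must make Hunter 2 indifferent between Stag and Hare.
Hunter 2's payoff from Stag: 17p + 3(1−p). From Hare: 12p + 12(1−p).
Set equal: 5p = 9(1−p) → p = 9/14.

9/14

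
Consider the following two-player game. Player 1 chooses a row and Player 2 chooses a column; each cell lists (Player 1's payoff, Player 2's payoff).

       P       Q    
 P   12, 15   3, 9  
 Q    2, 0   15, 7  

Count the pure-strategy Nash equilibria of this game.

2

Both P: Player 1 gets 12 (best alternative 2); Player 2 gets 15 (best alternative 9). Neither deviates — NE.
Both Q: Player 1 gets 15 (best alternative 3); Player 2 gets 7 (best alternative 0). Neither deviates — NE.
(Q, P) is not a NE: Player 1 would switch to P (12 > 2).
No other cell survives both best-response checks, so there are 2 pure NE.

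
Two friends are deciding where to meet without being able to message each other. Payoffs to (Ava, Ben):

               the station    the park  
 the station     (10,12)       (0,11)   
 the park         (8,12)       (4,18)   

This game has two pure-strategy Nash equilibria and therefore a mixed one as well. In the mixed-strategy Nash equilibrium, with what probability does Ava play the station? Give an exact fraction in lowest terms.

Ava's mix p on the station must make Ben indifferent between the station and the park.
Ben's payoff from the station: 12p + 12(1−p). From the park: 11p + 18(1−p).
Set equal: 1p = 6(1−p) → p = 6/7.

6/7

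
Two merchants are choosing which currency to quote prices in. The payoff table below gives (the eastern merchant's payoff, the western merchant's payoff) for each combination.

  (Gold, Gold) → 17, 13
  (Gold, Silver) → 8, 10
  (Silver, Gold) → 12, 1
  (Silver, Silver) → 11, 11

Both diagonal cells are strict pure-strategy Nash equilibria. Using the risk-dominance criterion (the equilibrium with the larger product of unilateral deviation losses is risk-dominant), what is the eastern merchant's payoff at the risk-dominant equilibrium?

11

At both Gold: the eastern merchant loses 17 − 12 = 5 by deviating; the western merchant loses 13 − 10 = 3. Product = 5·3 = 15.
At both Silver: the eastern merchant loses 11 − 8 = 3 by deviating; the western merchant loses 11 − 1 = 10. Product = 3·10 = 30.
30 > 15, so both Silver is risk-dominant. The eastern merchant's payoff there is 11.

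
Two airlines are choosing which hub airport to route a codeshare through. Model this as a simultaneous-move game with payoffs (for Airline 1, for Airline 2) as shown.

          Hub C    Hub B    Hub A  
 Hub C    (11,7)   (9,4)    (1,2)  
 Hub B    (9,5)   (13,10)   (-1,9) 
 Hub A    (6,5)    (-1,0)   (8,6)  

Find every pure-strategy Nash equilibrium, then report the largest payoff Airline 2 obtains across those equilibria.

10

Both Hub C is a pure NE (Airline 1: 11 ≥ 9; Airline 2: 7 ≥ 4). Airline 2 gets 7.
Both Hub B is a pure NE (Airline 1: 13 ≥ 9; Airline 2: 10 ≥ 9). Airline 2 gets 10.
Both Hub A is a pure NE (Airline 1: 8 ≥ 1; Airline 2: 6 ≥ 5). Airline 2 gets 6.
Every other cell has a profitable deviation for at least one player. Highest of {7, 10, 6} is 10.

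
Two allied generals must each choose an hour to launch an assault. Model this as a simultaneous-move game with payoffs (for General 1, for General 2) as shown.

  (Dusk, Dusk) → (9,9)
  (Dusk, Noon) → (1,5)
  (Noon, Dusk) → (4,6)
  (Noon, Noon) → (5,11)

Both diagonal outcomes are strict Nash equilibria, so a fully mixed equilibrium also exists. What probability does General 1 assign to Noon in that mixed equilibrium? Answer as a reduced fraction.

General 1's mix p on Dusk must make General 2 indifferent between Dusk and Noon.
General 2's payoff from Dusk: 9p + 6(1−p). From Noon: 5p + 11(1−p).
Set equal: 4p = 5(1−p) → p = 5/9.
Probability on Noon is 1 − 5/9 = 4/9.

4/9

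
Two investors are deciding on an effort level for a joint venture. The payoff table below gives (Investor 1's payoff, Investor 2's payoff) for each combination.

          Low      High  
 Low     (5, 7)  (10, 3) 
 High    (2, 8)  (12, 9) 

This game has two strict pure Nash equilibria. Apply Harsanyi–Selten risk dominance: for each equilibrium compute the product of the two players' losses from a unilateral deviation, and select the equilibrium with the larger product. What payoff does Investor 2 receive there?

7

At both Low: Investor 1 loses 5 − 2 = 3 by deviating; Investor 2 loses 7 − 3 = 4. Product = 3·4 = 12.
At both High: Investor 1 loses 12 − 10 = 2 by deviating; Investor 2 loses 9 − 8 = 1. Product = 2·1 = 2.
12 > 2, so both Low is risk-dominant. Investor 2's payoff there is 7.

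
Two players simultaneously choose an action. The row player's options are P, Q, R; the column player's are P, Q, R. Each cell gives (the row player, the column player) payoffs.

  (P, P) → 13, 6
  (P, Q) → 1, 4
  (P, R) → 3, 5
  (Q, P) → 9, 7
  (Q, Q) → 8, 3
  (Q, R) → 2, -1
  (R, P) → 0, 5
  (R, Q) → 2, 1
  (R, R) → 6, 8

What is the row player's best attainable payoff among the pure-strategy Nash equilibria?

13

Both P is a pure NE (the row player: 13 ≥ 9; the column player: 6 ≥ 5). The row player gets 13.
Both R is a pure NE (the row player: 6 ≥ 3; the column player: 8 ≥ 5). The row player gets 6.
Every other cell has a profitable deviation for at least one player. Highest of {13, 6} is 13.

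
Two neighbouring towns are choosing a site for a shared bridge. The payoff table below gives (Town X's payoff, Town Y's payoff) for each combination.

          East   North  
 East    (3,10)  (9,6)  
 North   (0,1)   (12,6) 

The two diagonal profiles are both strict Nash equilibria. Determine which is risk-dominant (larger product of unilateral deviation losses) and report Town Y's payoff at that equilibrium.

6

At both East: Town X loses 3 − 0 = 3 by deviating; Town Y loses 10 − 6 = 4. Product = 3·4 = 12.
At both North: Town X loses 12 − 9 = 3 by deviating; Town Y loses 6 − 1 = 5. Product = 3·5 = 15.
15 > 12, so both North is risk-dominant. Town Y's payoff there is 6.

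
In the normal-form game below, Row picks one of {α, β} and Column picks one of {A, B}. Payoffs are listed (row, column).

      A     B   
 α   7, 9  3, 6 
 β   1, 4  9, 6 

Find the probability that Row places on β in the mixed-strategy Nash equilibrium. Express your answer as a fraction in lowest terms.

3/5

Row's mix p on α must make Column indifferent between A and B.
Column's payoff from A: 9p + 4(1−p). From B: 6p + 6(1−p).
Set equal: 3p = 2(1−p) → p = 2/5.
Probability on β is 1 − 2/5 = 3/5.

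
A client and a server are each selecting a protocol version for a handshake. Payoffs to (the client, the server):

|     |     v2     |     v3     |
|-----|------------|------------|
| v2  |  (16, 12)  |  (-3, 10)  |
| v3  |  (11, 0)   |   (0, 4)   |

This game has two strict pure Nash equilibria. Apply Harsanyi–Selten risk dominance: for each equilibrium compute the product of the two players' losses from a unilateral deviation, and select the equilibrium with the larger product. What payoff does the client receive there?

At both v2: the client loses 16 − 11 = 5 by deviating; the server loses 12 − 10 = 2. Product = 5·2 = 10.
At both v3: the client loses 0 − (-3) = 3 by deviating; the server loses 4 − 0 = 4. Product = 3·4 = 12.
12 > 10, so both v3 is risk-dominant. The client's payoff there is 0.

0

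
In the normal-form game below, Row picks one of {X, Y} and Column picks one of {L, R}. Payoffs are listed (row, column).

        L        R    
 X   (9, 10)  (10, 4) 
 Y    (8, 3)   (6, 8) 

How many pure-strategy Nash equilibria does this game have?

(X, L): Row gets 9 (best alternative 8); Column gets 10 (best alternative 4). Neither deviates — NE.
(Y, R) is not a NE: Row would switch to X (10 > 6).
No other cell survives both best-response checks, so there is 1 pure NE.

1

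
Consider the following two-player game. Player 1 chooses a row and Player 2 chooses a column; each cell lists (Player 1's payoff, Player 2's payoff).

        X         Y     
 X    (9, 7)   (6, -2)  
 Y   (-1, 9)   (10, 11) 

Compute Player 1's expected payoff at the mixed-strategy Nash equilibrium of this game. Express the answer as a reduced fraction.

48/7

Player 2 mixes with probability q on X, chosen so Player 1 is indifferent: 9q + 6(1−q) = (-1)q + 10(1−q) gives q = 2/7.
Player 1's expected payoff (from either row, since indifferent) is 9·2/7 + 6·5/7 = 48/7.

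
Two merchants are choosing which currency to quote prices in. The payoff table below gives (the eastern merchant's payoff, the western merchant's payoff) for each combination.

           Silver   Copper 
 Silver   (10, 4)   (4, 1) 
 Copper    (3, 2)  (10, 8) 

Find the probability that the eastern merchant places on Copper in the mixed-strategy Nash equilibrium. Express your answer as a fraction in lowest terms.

The eastern merchant's mix p on Silver must make the western merchant indifferent between Silver and Copper.
The western merchant's payoff from Silver: 4p + 2(1−p). From Copper: 1p + 8(1−p).
Set equal: 3p = 6(1−p) → p = 6/9 = 2/3.
Probability on Copper is 1 − 2/3 = 1/3.

1/3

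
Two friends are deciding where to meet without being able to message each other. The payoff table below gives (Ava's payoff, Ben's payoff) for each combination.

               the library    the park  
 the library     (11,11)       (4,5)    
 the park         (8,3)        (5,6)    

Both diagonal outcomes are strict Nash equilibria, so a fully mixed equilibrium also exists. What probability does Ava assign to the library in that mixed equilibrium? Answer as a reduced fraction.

Ava's mix p on the library must make Ben indifferent between the library and the park.
Ben's payoff from the library: 11p + 3(1−p). From the park: 5p + 6(1−p).
Set equal: 6p = 3(1−p) → p = 3/9 = 1/3.

1/3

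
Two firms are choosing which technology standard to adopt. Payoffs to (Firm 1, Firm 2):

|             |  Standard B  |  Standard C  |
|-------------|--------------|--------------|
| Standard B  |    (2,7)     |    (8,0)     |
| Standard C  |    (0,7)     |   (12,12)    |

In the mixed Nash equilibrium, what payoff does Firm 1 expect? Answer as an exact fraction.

4

Firm 2 mixes with probability q on Standard B, chosen so Firm 1 is indifferent: 2q + 8(1−q) = 0q + 12(1−q) gives q = 2/3.
Firm 1's expected payoff (from either row, since indifferent) is 2·2/3 + 8·1/3 = 4.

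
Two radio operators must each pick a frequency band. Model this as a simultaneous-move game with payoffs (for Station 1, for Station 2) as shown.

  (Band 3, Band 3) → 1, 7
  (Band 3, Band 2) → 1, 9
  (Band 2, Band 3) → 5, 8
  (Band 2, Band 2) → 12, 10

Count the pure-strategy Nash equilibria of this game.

Both Band 2: Station 1 gets 12 (best alternative 1); Station 2 gets 10 (best alternative 8). Neither deviates — NE.
Both Band 3 is not a NE: Station 1 would switch to Band 2 (5 > 1).
No other cell survives both best-response checks, so there is 1 pure NE.

1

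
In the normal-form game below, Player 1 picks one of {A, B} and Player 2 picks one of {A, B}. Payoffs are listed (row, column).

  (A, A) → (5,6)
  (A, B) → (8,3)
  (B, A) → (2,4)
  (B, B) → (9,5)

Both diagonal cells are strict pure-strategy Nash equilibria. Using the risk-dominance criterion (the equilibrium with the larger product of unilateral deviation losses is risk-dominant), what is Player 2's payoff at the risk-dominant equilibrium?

6

At both A: Player 1 loses 5 − 2 = 3 by deviating; Player 2 loses 6 − 3 = 3. Product = 3·3 = 9.
At both B: Player 1 loses 9 − 8 = 1 by deviating; Player 2 loses 5 − 4 = 1. Product = 1·1 = 1.
9 > 1, so both A is risk-dominant. Player 2's payoff there is 6.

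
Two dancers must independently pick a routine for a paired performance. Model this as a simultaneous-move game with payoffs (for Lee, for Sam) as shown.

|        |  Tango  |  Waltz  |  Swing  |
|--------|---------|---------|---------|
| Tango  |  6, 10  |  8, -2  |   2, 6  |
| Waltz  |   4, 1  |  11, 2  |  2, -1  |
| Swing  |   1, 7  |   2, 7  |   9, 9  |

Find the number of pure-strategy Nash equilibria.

Both Tango: Lee gets 6 (best alternative 4); Sam gets 10 (best alternative 6). Neither deviates — NE.
Both Waltz: Lee gets 11 (best alternative 8); Sam gets 2 (best alternative 1). Neither deviates — NE.
Both Swing: Lee gets 9 (best alternative 2); Sam gets 9 (best alternative 7). Neither deviates — NE.
(Tango, Swing) is not a NE: Lee would switch to Swing (9 > 2).
No other cell survives both best-response checks, so there are 3 pure NE.

3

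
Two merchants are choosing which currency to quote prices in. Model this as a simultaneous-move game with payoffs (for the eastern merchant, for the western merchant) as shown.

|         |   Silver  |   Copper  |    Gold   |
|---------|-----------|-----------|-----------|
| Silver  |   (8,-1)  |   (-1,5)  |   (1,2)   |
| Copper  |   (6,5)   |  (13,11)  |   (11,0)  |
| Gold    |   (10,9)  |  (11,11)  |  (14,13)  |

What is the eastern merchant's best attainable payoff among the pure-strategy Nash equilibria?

Both Copper is a pure NE (the eastern merchant: 13 ≥ 11; the western merchant: 11 ≥ 5). The eastern merchant gets 13.
Both Gold is a pure NE (the eastern merchant: 14 ≥ 11; the western merchant: 13 ≥ 11). The eastern merchant gets 14.
Every other cell has a profitable deviation for at least one player. Highest of {13, 14} is 14.

14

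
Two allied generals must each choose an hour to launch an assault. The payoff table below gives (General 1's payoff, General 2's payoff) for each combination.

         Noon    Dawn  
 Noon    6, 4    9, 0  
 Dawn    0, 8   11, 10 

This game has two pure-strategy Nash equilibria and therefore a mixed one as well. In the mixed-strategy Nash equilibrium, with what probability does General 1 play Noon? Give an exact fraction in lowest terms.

1/3

General 1's mix p on Noon must make General 2 indifferent between Noon and Dawn.
General 2's payoff from Noon: 4p + 8(1−p). From Dawn: 0p + 10(1−p).
Set equal: 4p = 2(1−p) → p = 2/6 = 1/3.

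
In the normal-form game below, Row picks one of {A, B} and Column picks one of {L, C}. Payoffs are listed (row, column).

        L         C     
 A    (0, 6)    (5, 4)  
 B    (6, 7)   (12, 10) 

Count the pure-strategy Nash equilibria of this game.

(B, C): Row gets 12 (best alternative 5); Column gets 10 (best alternative 7). Neither deviates — NE.
(A, L) is not a NE: Row would switch to B (6 > 0).
No other cell survives both best-response checks, so there is 1 pure NE.

1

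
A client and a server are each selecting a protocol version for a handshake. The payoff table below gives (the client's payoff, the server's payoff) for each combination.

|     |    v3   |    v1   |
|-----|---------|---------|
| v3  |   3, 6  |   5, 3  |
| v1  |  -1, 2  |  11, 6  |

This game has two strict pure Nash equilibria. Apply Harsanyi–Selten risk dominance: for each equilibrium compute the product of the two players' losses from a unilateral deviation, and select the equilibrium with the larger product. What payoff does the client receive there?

At both v3: the client loses 3 − (-1) = 4 by deviating; the server loses 6 − 3 = 3. Product = 4·3 = 12.
At both v1: the client loses 11 − 5 = 6 by deviating; the server loses 6 − 2 = 4. Product = 6·4 = 24.
24 > 12, so both v1 is risk-dominant. The client's payoff there is 11.

11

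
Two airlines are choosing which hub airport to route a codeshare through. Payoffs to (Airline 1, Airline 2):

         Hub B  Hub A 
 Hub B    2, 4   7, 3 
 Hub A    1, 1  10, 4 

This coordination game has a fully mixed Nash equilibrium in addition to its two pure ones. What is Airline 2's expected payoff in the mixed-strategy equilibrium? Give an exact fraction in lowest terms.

Airline 1 mixes with probability p on Hub B, chosen so Airline 2 is indifferent: 4p + 1(1−p) = 3p + 4(1−p) gives p = 3/4.
Airline 2's expected payoff is 4·3/4 + 1·1/4 = 13/4.

13/4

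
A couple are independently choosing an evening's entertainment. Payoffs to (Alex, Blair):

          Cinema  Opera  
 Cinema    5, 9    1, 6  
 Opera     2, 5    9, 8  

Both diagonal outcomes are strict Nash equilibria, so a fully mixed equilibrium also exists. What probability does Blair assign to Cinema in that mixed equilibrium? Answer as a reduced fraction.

8/11

Blair's mix q on Cinema must make Alex indifferent between Cinema and Opera.
Alex's payoff from Cinema: 5q + 1(1−q). From Opera: 2q + 9(1−q).
Set equal: 3q = 8(1−q) → q = 8/11.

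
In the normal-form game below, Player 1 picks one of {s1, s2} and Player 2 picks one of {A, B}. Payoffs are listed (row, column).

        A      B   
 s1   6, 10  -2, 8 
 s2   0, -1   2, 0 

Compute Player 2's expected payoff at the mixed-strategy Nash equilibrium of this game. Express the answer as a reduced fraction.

8/3

Player 1 mixes with probability p on s1, chosen so Player 2 is indifferent: 10p + (-1)(1−p) = 8p + 0(1−p) gives p = 1/3.
Player 2's expected payoff is 10·1/3 + (-1)·2/3 = 8/3.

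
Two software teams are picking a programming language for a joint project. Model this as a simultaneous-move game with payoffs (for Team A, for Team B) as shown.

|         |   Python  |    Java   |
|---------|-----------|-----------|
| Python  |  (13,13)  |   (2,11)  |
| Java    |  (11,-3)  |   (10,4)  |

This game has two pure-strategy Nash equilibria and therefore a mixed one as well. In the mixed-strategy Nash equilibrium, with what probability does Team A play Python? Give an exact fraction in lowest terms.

7/9

Team A's mix p on Python must make Team B indifferent between Python and Java.
Team B's payoff from Python: 13p + (-3)(1−p). From Java: 11p + 4(1−p).
Set equal: 2p = 7(1−p) → p = 7/9.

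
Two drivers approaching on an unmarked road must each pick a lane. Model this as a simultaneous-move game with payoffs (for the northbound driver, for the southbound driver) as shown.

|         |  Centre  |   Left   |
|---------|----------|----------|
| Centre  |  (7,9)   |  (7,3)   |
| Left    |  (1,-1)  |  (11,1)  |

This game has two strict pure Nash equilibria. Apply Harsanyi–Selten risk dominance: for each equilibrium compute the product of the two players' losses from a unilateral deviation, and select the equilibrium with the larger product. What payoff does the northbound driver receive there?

At both Centre: the northbound driver loses 7 − 1 = 6 by deviating; the southbound driver loses 9 − 3 = 6. Product = 6·6 = 36.
At both Left: the northbound driver loses 11 − 7 = 4 by deviating; the southbound driver loses 1 − (-1) = 2. Product = 4·2 = 8.
36 > 8, so both Centre is risk-dominant. The northbound driver's payoff there is 7.

7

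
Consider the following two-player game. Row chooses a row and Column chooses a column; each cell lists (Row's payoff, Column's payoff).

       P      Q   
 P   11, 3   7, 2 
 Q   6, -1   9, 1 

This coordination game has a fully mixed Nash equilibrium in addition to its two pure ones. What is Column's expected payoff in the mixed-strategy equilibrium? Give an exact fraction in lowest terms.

5/3

Row mixes with probability p on P, chosen so Column is indifferent: 3p + (-1)(1−p) = 2p + 1(1−p) gives p = 2/3.
Column's expected payoff is 3·2/3 + (-1)·1/3 = 5/3.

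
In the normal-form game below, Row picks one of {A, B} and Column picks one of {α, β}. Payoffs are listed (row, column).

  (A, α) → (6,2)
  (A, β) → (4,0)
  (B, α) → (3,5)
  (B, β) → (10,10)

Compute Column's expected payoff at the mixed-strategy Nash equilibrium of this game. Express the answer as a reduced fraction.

20/7

Row mixes with probability p on A, chosen so Column is indifferent: 2p + 5(1−p) = 0p + 10(1−p) gives p = 5/7.
Column's expected payoff is 2·5/7 + 5·2/7 = 20/7.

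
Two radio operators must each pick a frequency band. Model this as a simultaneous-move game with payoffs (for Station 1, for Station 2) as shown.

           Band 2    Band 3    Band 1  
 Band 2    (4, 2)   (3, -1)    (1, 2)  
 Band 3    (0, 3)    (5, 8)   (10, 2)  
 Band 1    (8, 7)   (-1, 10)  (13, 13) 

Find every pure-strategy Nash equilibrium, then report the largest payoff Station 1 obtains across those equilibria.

Both Band 3 is a pure NE (Station 1: 5 ≥ 3; Station 2: 8 ≥ 3). Station 1 gets 5.
Both Band 1 is a pure NE (Station 1: 13 ≥ 10; Station 2: 13 ≥ 10). Station 1 gets 13.
Every other cell has a profitable deviation for at least one player. Highest of {5, 13} is 13.

13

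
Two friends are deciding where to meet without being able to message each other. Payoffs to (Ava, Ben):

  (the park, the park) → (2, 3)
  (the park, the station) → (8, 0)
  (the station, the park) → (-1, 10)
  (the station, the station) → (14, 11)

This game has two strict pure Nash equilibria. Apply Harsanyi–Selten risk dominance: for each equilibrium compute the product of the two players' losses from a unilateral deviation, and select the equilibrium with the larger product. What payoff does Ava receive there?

At both the park: Ava loses 2 − (-1) = 3 by deviating; Ben loses 3 − 0 = 3. Product = 3·3 = 9.
At both the station: Ava loses 14 − 8 = 6 by deviating; Ben loses 11 − 10 = 1. Product = 6·1 = 6.
9 > 6, so both the park is risk-dominant. Ava's payoff there is 2.

2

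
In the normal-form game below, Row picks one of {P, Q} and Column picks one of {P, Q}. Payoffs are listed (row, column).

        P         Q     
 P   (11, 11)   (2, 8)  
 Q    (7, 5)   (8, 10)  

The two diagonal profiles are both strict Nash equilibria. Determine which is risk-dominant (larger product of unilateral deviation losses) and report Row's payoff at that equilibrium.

At both P: Row loses 11 − 7 = 4 by deviating; Column loses 11 − 8 = 3. Product = 4·3 = 12.
At both Q: Row loses 8 − 2 = 6 by deviating; Column loses 10 − 5 = 5. Product = 6·5 = 30.
30 > 12, so both Q is risk-dominant. Row's payoff there is 8.

8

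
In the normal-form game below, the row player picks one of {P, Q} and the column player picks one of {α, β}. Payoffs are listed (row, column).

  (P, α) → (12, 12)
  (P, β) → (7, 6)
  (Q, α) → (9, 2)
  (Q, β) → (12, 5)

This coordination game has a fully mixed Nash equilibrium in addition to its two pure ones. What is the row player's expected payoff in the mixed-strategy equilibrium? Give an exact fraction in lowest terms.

81/8

The column player mixes with probability q on α, chosen so the row player is indifferent: 12q + 7(1−q) = 9q + 12(1−q) gives q = 5/8.
The row player's expected payoff (from either row, since indifferent) is 12·5/8 + 7·3/8 = 81/8.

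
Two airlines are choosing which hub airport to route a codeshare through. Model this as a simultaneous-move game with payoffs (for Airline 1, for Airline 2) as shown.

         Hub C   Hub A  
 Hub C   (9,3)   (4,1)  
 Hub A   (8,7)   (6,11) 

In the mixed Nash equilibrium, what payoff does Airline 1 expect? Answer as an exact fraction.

Airline 2 mixes with probability q on Hub C, chosen so Airline 1 is indifferent: 9q + 4(1−q) = 8q + 6(1−q) gives q = 2/3.
Airline 1's expected payoff (from either row, since indifferent) is 9·2/3 + 4·1/3 = 22/3.

22/3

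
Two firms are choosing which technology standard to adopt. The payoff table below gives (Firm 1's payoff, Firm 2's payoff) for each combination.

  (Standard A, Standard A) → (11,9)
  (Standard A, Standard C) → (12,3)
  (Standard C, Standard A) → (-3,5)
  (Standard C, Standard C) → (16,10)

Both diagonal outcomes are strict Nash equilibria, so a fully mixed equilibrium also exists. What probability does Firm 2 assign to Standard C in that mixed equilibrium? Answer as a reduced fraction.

7/9

Firm 2's mix q on Standard A must make Firm 1 indifferent between Standard A and Standard C.
Firm 1's payoff from Standard A: 11q + 12(1−q). From Standard C: (-3)q + 16(1−q).
Set equal: 14q = 4(1−q) → q = 4/18 = 2/9.
Probability on Standard C is 1 − 2/9 = 7/9.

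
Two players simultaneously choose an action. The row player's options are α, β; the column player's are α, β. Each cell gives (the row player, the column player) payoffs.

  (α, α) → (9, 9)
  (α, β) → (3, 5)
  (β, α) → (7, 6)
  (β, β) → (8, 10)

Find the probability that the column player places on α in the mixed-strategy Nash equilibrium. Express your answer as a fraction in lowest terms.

5/7

The column player's mix q on α must make the row player indifferent between α and β.
The row player's payoff from α: 9q + 3(1−q). From β: 7q + 8(1−q).
Set equal: 2q = 5(1−q) → q = 5/7.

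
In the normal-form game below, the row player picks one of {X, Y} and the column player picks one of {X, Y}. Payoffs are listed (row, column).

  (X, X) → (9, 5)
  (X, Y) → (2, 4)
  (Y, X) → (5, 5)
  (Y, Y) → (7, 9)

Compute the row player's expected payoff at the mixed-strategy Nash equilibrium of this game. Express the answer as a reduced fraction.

53/9

The column player mixes with probability q on X, chosen so the row player is indifferent: 9q + 2(1−q) = 5q + 7(1−q) gives q = 5/9.
The row player's expected payoff (from either row, since indifferent) is 9·5/9 + 2·4/9 = 53/9.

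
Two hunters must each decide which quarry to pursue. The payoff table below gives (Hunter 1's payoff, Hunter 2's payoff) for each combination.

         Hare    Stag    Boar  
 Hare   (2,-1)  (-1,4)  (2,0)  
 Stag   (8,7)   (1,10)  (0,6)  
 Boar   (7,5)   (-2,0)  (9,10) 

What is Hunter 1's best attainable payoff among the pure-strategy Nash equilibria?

9

Both Stag is a pure NE (Hunter 1: 1 ≥ -1; Hunter 2: 10 ≥ 7). Hunter 1 gets 1.
Both Boar is a pure NE (Hunter 1: 9 ≥ 2; Hunter 2: 10 ≥ 5). Hunter 1 gets 9.
Every other cell has a profitable deviation for at least one player. Highest of {1, 9} is 9.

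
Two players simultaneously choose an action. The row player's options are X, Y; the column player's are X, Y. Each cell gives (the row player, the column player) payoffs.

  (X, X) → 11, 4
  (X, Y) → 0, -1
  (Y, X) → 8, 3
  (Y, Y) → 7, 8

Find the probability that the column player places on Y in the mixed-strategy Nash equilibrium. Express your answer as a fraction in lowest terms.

3/10

The column player's mix q on X must make the row player indifferent between X and Y.
The row player's payoff from X: 11q + 0(1−q). From Y: 8q + 7(1−q).
Set equal: 3q = 7(1−q) → q = 7/10.
Probability on Y is 1 − 7/10 = 3/10.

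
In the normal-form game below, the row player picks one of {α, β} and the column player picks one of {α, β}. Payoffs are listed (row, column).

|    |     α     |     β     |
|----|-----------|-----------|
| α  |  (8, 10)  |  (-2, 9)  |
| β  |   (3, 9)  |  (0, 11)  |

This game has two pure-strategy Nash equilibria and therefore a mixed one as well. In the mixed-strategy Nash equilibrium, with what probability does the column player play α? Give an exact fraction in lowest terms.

2/7

The column player's mix q on α must make the row player indifferent between α and β.
The row player's payoff from α: 8q + (-2)(1−q). From β: 3q + 0(1−q).
Set equal: 5q = 2(1−q) → q = 2/7.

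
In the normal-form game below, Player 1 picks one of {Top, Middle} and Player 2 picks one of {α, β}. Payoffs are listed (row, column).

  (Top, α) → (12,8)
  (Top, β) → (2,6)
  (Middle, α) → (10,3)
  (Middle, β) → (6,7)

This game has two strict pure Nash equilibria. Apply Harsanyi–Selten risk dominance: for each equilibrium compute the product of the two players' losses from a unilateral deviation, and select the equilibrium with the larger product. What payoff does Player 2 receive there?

At (Top, α): Player 1 loses 12 − 10 = 2 by deviating; Player 2 loses 8 − 6 = 2. Product = 2·2 = 4.
At (Middle, β): Player 1 loses 6 − 2 = 4 by deviating; Player 2 loses 7 − 3 = 4. Product = 4·4 = 16.
16 > 4, so (Middle, β) is risk-dominant. Player 2's payoff there is 7.

7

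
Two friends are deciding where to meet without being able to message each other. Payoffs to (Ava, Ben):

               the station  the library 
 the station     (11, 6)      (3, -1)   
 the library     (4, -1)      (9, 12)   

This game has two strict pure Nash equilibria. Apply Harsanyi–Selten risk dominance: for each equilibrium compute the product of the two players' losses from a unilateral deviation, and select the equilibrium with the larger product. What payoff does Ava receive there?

At both the station: Ava loses 11 − 4 = 7 by deviating; Ben loses 6 − (-1) = 7. Product = 7·7 = 49.
At both the library: Ava loses 9 − 3 = 6 by deviating; Ben loses 12 − (-1) = 13. Product = 6·13 = 78.
78 > 49, so both the library is risk-dominant. Ava's payoff there is 9.

9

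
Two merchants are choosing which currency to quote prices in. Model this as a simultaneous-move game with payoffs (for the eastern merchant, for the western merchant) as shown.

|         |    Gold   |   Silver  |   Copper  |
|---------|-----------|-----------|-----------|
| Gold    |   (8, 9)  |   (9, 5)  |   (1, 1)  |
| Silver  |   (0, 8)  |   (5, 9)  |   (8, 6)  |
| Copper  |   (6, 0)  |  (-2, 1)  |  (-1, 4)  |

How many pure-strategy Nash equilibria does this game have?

Both Gold: the eastern merchant gets 8 (best alternative 6); the western merchant gets 9 (best alternative 5). Neither deviates — NE.
Both Silver is not a NE: the eastern merchant would switch to Gold (9 > 5).
No other cell survives both best-response checks, so there is 1 pure NE.

1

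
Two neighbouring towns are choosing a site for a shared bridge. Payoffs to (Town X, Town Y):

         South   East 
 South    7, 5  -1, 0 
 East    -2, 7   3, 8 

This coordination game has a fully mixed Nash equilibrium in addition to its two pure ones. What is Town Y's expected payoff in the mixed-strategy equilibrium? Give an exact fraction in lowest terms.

20/3

Town X mixes with probability p on South, chosen so Town Y is indifferent: 5p + 7(1−p) = 0p + 8(1−p) gives p = 1/6.
Town Y's expected payoff is 5·1/6 + 7·5/6 = 20/3.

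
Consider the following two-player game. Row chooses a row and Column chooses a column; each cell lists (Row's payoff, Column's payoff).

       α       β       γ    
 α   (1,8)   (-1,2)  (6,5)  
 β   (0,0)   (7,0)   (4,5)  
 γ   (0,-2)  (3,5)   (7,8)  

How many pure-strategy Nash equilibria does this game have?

2

Both α: Row gets 1 (best alternative 0); Column gets 8 (best alternative 5). Neither deviates — NE.
Both γ: Row gets 7 (best alternative 6); Column gets 8 (best alternative 5). Neither deviates — NE.
Both β is not a NE: Column would switch to γ (5 > 0).
No other cell survives both best-response checks, so there are 2 pure NE.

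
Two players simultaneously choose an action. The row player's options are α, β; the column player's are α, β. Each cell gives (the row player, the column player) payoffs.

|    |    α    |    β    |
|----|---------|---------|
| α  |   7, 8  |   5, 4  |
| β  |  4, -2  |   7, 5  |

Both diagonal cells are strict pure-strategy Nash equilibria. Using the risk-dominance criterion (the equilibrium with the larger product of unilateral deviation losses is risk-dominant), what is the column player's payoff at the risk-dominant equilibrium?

5

At both α: the row player loses 7 − 4 = 3 by deviating; the column player loses 8 − 4 = 4. Product = 3·4 = 12.
At both β: the row player loses 7 − 5 = 2 by deviating; the column player loses 5 − (-2) = 7. Product = 2·7 = 14.
14 > 12, so both β is risk-dominant. The column player's payoff there is 5.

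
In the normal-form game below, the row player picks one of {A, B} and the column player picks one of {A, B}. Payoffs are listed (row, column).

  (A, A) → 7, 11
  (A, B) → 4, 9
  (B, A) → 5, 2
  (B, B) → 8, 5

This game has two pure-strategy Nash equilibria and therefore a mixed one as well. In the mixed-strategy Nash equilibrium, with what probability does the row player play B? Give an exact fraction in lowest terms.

2/5

The row player's mix p on A must make the column player indifferent between A and B.
The column player's payoff from A: 11p + 2(1−p). From B: 9p + 5(1−p).
Set equal: 2p = 3(1−p) → p = 3/5.
Probability on B is 1 − 3/5 = 2/5.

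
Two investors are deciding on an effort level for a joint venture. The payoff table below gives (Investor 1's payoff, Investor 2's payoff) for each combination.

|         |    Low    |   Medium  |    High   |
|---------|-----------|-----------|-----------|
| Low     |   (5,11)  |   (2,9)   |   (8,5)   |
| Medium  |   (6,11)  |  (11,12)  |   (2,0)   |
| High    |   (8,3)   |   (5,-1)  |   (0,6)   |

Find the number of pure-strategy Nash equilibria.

1

Both Medium: Investor 1 gets 11 (best alternative 5); Investor 2 gets 12 (best alternative 11). Neither deviates — NE.
Both High is not a NE: Investor 1 would switch to Low (8 > 0).
No other cell survives both best-response checks, so there is 1 pure NE.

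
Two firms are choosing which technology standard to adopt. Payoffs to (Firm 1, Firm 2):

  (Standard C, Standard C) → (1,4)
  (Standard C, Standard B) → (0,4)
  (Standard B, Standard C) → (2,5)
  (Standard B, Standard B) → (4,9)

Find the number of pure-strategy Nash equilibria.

Both Standard B: Firm 1 gets 4 (best alternative 0); Firm 2 gets 9 (best alternative 5). Neither deviates — NE.
Both Standard C is not a NE: Firm 1 would switch to Standard B (2 > 1).
No other cell survives both best-response checks, so there is 1 pure NE.

1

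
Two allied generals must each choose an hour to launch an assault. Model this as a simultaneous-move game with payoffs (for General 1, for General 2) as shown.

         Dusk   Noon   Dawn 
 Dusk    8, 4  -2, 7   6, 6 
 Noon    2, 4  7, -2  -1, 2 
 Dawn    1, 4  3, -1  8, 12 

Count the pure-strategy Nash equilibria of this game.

1

Both Dawn: General 1 gets 8 (best alternative 6); General 2 gets 12 (best alternative 4). Neither deviates — NE.
Both Noon is not a NE: General 2 would switch to Dusk (4 > -2).
No other cell survives both best-response checks, so there is 1 pure NE.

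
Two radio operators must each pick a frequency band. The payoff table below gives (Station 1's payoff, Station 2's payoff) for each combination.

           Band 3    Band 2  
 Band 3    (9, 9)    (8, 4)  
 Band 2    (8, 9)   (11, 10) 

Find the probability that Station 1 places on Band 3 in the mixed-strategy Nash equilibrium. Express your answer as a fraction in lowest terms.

1/6

Station 1's mix p on Band 3 must make Station 2 indifferent between Band 3 and Band 2.
Station 2's payoff from Band 3: 9p + 9(1−p). From Band 2: 4p + 10(1−p).
Set equal: 5p = 1(1−p) → p = 1/6.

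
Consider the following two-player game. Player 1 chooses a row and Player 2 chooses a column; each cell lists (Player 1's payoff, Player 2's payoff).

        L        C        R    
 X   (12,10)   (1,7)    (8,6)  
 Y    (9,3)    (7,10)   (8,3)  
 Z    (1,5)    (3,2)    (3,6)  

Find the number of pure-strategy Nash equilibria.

(X, L): Player 1 gets 12 (best alternative 9); Player 2 gets 10 (best alternative 7). Neither deviates — NE.
(Y, C): Player 1 gets 7 (best alternative 3); Player 2 gets 10 (best alternative 3). Neither deviates — NE.
(Z, R) is not a NE: Player 1 would switch to X (8 > 3).
No other cell survives both best-response checks, so there are 2 pure NE.

2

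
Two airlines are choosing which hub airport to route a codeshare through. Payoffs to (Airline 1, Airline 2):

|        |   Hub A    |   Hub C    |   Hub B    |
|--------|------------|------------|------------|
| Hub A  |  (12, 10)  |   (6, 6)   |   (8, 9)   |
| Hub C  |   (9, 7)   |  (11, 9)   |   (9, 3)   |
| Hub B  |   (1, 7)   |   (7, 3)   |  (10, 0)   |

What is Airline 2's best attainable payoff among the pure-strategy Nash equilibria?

Both Hub A is a pure NE (Airline 1: 12 ≥ 9; Airline 2: 10 ≥ 9). Airline 2 gets 10.
Both Hub C is a pure NE (Airline 1: 11 ≥ 7; Airline 2: 9 ≥ 7). Airline 2 gets 9.
Every other cell has a profitable deviation for at least one player. Highest of {10, 9} is 10.

10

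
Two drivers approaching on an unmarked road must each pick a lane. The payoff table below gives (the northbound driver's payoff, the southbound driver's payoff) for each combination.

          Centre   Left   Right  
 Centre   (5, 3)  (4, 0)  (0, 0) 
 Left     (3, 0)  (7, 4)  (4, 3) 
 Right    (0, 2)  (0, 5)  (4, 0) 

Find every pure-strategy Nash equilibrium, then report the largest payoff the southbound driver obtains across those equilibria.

Both Centre is a pure NE (the northbound driver: 5 ≥ 3; the southbound driver: 3 ≥ 0). The southbound driver gets 3.
Both Left is a pure NE (the northbound driver: 7 ≥ 4; the southbound driver: 4 ≥ 3). The southbound driver gets 4.
Every other cell has a profitable deviation for at least one player. Highest of {3, 4} is 4.

4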